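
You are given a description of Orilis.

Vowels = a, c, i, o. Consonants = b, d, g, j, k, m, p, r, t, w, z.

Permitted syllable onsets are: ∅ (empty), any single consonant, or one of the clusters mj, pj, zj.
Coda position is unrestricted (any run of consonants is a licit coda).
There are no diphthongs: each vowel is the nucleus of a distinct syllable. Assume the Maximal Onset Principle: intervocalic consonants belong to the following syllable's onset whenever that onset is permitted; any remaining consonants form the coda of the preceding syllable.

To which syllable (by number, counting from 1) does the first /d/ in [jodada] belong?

The vowels are o, a, a — 3 nuclei, so 3 syllables.
V1 /o/ – V2 /a/: /d/ → onset of the next syllable (single consonants are always licit onsets).
V2 /a/ – V3 /a/: /d/ → onset of the next syllable (single consonants are always licit onsets).
Putting it together: jo.da.da.
The first /d/ is in the onset of syllable 2 (/da/).

2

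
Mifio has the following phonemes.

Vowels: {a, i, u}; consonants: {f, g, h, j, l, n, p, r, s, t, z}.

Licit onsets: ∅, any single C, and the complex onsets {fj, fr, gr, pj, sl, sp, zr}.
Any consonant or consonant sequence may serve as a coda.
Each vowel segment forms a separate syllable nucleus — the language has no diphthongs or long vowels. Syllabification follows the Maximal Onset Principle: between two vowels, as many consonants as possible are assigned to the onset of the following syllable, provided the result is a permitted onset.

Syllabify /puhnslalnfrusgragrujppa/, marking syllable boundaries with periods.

puhn.slaln.frus.gra.grujp.pa

The vowels are u, a, u, a, u, a — 6 nuclei, so 6 syllables.
Between /u/ (V1) and /a/ (V2): /hnsl/; trying suffixes from longest down, /sl/ is the first permitted one, so coda /hn/ | onset /sl/.
Between /a/ (V2) and /u/ (V3): cluster /lnfr/ — the longest permitted-onset suffix is /fr/; onset = /fr/, preceding coda = /ln/.
Between /u/ (V3) and /a/ (V4): cluster /sgr/ — the longest permitted-onset suffix is /gr/; onset = /gr/, preceding coda = /s/.
Between /a/ (V4) and /u/ (V5): cluster /gr/ — /gr/ is itself a permitted onset, so the whole cluster goes right; preceding coda = ∅.
Between /u/ (V5) and /a/ (V6): /jpp/ — longest licit onset from the right is /p/, leaving /jp/ as coda.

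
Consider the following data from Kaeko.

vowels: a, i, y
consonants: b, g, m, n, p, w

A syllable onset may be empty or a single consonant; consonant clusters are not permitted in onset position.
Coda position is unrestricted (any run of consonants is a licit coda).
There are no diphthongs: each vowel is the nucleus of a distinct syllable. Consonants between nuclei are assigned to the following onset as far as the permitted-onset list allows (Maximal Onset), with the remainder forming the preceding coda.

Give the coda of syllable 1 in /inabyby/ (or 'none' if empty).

The vowels are i, a, y, y — 4 nuclei, so 4 syllables.
Between /i/ (V1) and /a/ (V2): just /n/ — single C goes to the following onset.
Between /a/ (V2) and /y/ (V3): /b/ → onset of the next syllable (single consonants are always licit onsets).
Between /y/ (V3) and /y/ (V4): /b/ → onset of the next syllable (single consonants are always licit onsets).
Putting it together: i.na.by.by.
Syllable 1 is /i/: onset ∅, nucleus /i/, coda ∅.

none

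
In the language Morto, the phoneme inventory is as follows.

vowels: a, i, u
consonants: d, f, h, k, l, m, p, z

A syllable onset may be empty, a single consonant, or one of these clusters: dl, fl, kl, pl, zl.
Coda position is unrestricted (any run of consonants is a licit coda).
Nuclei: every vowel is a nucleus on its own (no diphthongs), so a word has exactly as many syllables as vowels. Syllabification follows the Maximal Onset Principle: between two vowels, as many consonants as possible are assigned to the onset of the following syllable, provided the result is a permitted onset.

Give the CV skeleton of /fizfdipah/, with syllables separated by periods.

CVCC.CV.CVC

The vowels are i, i, a — 3 nuclei, so 3 syllables.
σ1/σ2 boundary: /zfd/ splits as /zf/ + /d/ (/d/ is the longest suffix that is a licit onset).
σ2/σ3 boundary: /p/ → onset of the next syllable (single consonants are always licit onsets).
So the parse is fizf.di.pah.
Mapping each syllable to C/V: /fizf/ → CVCC, /di/ → CV, /pah/ → CVC.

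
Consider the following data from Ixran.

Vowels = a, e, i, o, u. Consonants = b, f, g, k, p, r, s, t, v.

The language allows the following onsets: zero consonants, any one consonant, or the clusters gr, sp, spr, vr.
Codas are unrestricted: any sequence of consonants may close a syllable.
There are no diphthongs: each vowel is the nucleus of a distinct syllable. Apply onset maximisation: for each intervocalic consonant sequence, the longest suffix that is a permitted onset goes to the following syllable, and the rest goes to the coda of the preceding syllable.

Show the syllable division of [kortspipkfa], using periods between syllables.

kort.spipk.fa

The vowels are o, i, a — 3 nuclei, so 3 syllables.
σ1/σ2 boundary: cluster /rtsp/ — the longest permitted-onset suffix is /sp/; onset = /sp/, preceding coda = /rt/.
σ2/σ3 boundary: /pkf/ — longest licit onset from the right is /f/, leaving /pk/ as coda.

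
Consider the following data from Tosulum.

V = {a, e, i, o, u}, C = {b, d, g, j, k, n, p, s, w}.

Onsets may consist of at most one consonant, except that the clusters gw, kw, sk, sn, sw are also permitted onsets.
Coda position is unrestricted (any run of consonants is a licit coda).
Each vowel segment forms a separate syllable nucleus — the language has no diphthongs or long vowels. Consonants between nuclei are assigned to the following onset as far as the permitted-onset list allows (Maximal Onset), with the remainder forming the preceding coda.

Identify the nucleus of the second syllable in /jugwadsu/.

Vowels present: u, a, u; each is a nucleus, giving 3 syllables.
The second nucleus (vowel 2 from the left) is /a/.

a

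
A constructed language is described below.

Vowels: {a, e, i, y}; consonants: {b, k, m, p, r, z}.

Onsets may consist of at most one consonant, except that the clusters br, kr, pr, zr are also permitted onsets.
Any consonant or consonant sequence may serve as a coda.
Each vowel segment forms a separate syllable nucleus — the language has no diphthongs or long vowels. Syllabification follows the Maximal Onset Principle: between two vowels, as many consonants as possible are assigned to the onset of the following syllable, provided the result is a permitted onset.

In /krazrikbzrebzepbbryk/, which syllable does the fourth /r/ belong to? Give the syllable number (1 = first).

5

Nuclei (vowels): a, i, e, e, y → 5 syllables.
V1 /a/ – V2 /i/: /zr/ is a licit onset in full, so it all attaches to the next syllable.
V2 /i/ – V3 /e/: /kbzr/ — longest licit onset from the right is /zr/, leaving /kb/ as coda.
V3 /e/ – V4 /e/: /bz/ splits as /b/ + /z/ (/z/ is the longest suffix that is a licit onset).
V4 /e/ – V5 /y/: /pbbr/; trying suffixes from longest down, /br/ is the first permitted one, so coda /pb/ | onset /br/.
Result: kra.zrikb.zreb.zepb.bryk.
The fourth /r/ is in the onset of syllable 5 (/bryk/).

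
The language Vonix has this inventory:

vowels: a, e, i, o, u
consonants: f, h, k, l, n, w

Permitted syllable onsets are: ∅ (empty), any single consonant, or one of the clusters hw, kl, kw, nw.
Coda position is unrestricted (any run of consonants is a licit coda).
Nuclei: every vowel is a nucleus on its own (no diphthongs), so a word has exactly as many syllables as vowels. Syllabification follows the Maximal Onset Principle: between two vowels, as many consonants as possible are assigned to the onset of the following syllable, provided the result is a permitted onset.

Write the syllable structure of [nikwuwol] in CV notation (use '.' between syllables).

Nuclei (vowels): i, u, o → 3 syllables.
V1 /i/ – V2 /u/: /kw/ — entire cluster is a permitted onset → onset /kw/, coda ∅.
V2 /u/ – V3 /o/: /w/ is a single consonant, so it becomes the next onset.
So the parse is ni.kwu.wol.
Mapping each syllable to C/V: /ni/ → CV, /kwu/ → CCV, /wol/ → CVC.

CV.CCV.CVC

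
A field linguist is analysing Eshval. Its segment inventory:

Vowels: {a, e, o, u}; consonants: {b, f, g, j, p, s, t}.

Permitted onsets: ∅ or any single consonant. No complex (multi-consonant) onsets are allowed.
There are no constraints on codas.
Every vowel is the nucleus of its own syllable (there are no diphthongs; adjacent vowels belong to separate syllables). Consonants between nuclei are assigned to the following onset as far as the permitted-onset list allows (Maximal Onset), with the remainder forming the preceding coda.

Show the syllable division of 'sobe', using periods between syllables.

so.be

Nuclei (vowels): o, e → 2 syllables.
σ1/σ2 boundary: /b/ is a single consonant, so it becomes the next onset.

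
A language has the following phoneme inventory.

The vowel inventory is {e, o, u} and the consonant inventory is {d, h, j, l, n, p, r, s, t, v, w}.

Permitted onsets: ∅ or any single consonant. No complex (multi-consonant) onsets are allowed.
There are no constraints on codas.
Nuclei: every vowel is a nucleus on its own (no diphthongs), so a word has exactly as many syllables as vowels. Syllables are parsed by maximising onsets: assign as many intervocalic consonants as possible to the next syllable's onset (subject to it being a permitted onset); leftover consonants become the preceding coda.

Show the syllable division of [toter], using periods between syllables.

Nuclei (vowels): o, e → 2 syllables.
/o…e/ gap (V1→V2): /t/ is a single consonant, so it becomes the next onset.

to.ter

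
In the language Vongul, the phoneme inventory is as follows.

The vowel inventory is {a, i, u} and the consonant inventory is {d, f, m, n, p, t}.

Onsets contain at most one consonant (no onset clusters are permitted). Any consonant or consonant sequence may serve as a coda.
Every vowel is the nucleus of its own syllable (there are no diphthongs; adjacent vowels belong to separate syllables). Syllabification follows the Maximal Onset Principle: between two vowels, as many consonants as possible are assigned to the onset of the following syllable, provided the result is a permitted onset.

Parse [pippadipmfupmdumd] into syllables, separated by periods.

Vowels present: i, a, i, u, u; each is a nucleus, giving 5 syllables.
σ1/σ2 boundary: /pp/; trying suffixes from longest down, /p/ is the first permitted one, so coda /p/ | onset /p/.
σ2/σ3 boundary: /d/ is a single consonant, so it becomes the next onset.
σ3/σ4 boundary: cluster /pmf/ — the longest permitted-onset suffix is /f/; onset = /f/, preceding coda = /pm/.
σ4/σ5 boundary: cluster /pmd/ — the longest permitted-onset suffix is /d/; onset = /d/, preceding coda = /pm/.

pip.pa.dipm.fupm.dumd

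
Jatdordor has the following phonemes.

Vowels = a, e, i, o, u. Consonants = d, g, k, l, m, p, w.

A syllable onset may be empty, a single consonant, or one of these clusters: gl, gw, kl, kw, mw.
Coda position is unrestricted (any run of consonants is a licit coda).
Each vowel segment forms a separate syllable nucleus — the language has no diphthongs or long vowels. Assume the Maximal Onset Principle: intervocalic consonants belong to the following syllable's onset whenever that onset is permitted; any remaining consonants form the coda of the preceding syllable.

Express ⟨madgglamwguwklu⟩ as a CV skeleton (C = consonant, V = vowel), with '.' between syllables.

The vowels are a, a, u, u — 4 nuclei, so 4 syllables.
V1 /a/ – V2 /a/: cluster /dggl/ — the longest permitted-onset suffix is /gl/; onset = /gl/, preceding coda = /dg/.
V2 /a/ – V3 /u/: /mwg/ splits as /mw/ + /g/ (/g/ is the longest suffix that is a licit onset).
V3 /u/ – V4 /u/: /wkl/ — longest licit onset from the right is /kl/, leaving /w/ as coda.
Syllabification: madg.glamw.guw.klu.
Mapping each syllable to C/V: /madg/ → CVCC, /glamw/ → CCVCC, /guw/ → CVC, /klu/ → CCV.

CVCC.CCVCC.CVC.CCV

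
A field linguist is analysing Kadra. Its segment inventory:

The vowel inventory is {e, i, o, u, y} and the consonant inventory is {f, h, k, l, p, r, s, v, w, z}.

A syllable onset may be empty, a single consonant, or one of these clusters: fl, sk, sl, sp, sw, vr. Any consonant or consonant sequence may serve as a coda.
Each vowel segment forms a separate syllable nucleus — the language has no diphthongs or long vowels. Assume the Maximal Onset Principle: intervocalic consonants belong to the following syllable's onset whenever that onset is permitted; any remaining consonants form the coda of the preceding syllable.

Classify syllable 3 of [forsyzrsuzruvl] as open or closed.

closed

The vowels are o, y, u, u — 4 nuclei, so 4 syllables.
Between /o/ (V1) and /y/ (V2): /rs/ splits as /r/ + /s/ (/s/ is the longest suffix that is a licit onset).
Between /y/ (V2) and /u/ (V3): cluster /zrs/ — the longest permitted-onset suffix is /s/; onset = /s/, preceding coda = /zr/.
Between /u/ (V3) and /u/ (V4): /zr/; trying suffixes from longest down, /r/ is the first permitted one, so coda /z/ | onset /r/.
So the parse is for.syzr.suz.ruvl.
Syllable 3 is /suz/ with coda /z/, so it is closed.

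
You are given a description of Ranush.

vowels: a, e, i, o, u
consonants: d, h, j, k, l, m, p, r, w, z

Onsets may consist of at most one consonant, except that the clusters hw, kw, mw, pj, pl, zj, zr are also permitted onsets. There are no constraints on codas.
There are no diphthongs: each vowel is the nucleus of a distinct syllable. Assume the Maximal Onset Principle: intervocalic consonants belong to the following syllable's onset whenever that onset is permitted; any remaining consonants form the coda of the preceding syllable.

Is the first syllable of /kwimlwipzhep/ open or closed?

closed

Vowels present: i, i, e; each is a nucleus, giving 3 syllables.
V1 /i/ – V2 /i/: /mlw/ — longest licit onset from the right is /w/, leaving /ml/ as coda.
V2 /i/ – V3 /e/: /pzh/ — longest licit onset from the right is /h/, leaving /pz/ as coda.
Result: kwiml.wipz.hep.
Syllable 1 is /kwiml/ with coda /ml/, so it is closed.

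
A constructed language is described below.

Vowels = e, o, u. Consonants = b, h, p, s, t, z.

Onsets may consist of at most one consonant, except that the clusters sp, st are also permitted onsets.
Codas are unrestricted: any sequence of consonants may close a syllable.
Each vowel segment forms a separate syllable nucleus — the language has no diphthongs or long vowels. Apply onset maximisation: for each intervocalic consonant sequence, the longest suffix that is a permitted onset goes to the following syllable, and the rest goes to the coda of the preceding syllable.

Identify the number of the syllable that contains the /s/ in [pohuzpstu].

3

Vowels present: o, u, u; each is a nucleus, giving 3 syllables.
Between /o/ (V1) and /u/ (V2): just /h/ — single C goes to the following onset.
Between /u/ (V2) and /u/ (V3): /zpst/ — longest licit onset from the right is /st/, leaving /zp/ as coda.
Syllabification: po.huzp.stu.
The /s/ is in the onset of syllable 3 (/stu/).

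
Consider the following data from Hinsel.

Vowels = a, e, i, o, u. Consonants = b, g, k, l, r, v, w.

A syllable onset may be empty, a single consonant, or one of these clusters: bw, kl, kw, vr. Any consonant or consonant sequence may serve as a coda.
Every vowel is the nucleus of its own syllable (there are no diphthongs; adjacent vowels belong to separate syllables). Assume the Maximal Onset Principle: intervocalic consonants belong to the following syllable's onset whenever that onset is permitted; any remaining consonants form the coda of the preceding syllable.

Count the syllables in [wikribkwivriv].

4

The vowels are i, i, i, i — 4 nuclei, so 4 syllables.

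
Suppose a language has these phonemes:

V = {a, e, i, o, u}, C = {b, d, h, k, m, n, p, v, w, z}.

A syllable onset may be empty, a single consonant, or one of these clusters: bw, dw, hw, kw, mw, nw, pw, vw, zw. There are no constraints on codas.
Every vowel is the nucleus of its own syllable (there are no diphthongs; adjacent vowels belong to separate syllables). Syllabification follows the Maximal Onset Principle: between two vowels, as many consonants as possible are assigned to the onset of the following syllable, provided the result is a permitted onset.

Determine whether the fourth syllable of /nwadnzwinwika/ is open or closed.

open

Vowels present: a, i, i, a; each is a nucleus, giving 4 syllables.
/a…i/ gap (V1→V2): /dnzw/ — longest licit onset from the right is /zw/, leaving /dn/ as coda.
/i…i/ gap (V2→V3): /nw/ is a licit onset in full, so it all attaches to the next syllable.
/i…a/ gap (V3→V4): /k/ → onset of the next syllable (single consonants are always licit onsets).
Syllabification: nwadn.zwi.nwi.ka.
Syllable 4 is /ka/; it ends in its nucleus with no coda, so it is open.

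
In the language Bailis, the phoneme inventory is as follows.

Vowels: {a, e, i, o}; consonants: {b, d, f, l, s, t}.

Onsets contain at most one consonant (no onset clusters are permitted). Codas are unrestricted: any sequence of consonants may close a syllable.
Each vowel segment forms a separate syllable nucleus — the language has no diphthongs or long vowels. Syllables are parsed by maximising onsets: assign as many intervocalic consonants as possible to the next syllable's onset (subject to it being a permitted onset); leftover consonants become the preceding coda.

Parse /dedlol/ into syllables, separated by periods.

The vowels are e, o — 2 nuclei, so 2 syllables.
Between /e/ (V1) and /o/ (V2): /dl/ — longest licit onset from the right is /l/, leaving /d/ as coda.

ded.lol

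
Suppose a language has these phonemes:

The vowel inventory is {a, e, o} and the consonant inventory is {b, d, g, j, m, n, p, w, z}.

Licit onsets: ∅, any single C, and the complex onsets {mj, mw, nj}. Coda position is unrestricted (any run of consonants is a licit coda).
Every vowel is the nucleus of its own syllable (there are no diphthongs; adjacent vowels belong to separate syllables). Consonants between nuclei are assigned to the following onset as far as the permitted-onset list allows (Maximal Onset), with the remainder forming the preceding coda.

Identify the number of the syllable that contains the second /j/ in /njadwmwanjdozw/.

The vowels are a, a, o — 3 nuclei, so 3 syllables.
σ1/σ2 boundary: cluster /dwmw/ — the longest permitted-onset suffix is /mw/; onset = /mw/, preceding coda = /dw/.
σ2/σ3 boundary: /njd/ — longest licit onset from the right is /d/, leaving /nj/ as coda.
Result: njadw.mwanj.dozw.
The second /j/ is in the coda of syllable 2 (/mwanj/).

2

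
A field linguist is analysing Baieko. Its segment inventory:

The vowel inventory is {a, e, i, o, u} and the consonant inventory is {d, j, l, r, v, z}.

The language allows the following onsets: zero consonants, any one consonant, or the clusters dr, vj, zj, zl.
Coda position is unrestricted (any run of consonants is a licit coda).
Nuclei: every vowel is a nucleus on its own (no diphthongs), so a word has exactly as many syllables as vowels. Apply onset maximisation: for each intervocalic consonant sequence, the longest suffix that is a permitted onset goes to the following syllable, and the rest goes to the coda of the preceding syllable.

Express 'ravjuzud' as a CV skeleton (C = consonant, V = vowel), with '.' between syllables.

CV.CCV.CVC

Vowels present: a, u, u; each is a nucleus, giving 3 syllables.
/a…u/ gap (V1→V2): /vj/ is a licit onset in full, so it all attaches to the next syllable.
/u…u/ gap (V2→V3): just /z/ — single C goes to the following onset.
So the parse is ra.vju.zud.
Mapping each syllable to C/V: /ra/ → CV, /vju/ → CCV, /zud/ → CVC.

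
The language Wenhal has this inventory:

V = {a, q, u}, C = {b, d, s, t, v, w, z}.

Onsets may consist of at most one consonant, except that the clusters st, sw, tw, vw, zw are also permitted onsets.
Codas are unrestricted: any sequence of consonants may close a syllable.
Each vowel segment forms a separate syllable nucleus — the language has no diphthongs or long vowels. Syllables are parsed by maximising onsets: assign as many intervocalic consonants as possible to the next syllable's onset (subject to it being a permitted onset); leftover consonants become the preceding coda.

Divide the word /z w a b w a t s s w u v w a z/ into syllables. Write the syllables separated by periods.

zwab.wats.swu.vwaz

Vowels present: a, a, u, a; each is a nucleus, giving 4 syllables.
σ1/σ2 boundary: /bw/ splits as /b/ + /w/ (/w/ is the longest suffix that is a licit onset).
σ2/σ3 boundary: /tssw/ splits as /ts/ + /sw/ (/sw/ is the longest suffix that is a licit onset).
σ3/σ4 boundary: /vw/ is a licit onset in full, so it all attaches to the next syllable.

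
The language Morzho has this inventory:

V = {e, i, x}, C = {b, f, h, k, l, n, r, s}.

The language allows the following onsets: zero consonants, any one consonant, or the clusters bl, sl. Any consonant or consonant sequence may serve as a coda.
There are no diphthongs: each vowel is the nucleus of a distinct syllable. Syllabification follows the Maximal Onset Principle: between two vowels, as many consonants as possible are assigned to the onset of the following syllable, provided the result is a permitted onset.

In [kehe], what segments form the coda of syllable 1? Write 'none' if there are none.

none

Nuclei (vowels): e, e → 2 syllables.
σ1/σ2 boundary: /h/ is a single consonant, so it becomes the next onset.
So the parse is ke.he.
Syllable 1 is /ke/: onset /k/, nucleus /e/, coda ∅.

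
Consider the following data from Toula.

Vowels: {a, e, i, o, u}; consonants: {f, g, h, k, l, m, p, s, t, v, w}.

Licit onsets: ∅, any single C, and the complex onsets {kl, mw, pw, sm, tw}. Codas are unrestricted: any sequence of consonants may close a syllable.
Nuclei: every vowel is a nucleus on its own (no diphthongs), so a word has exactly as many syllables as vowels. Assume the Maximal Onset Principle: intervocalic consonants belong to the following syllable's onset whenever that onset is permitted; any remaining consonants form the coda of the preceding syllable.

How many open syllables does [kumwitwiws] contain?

The vowels are u, i, i — 3 nuclei, so 3 syllables.
V1 /u/ – V2 /i/: /mw/ — entire cluster is a permitted onset → onset /mw/, coda ∅.
V2 /i/ – V3 /i/: /tw/ — entire cluster is a permitted onset → onset /tw/, coda ∅.
So the parse is ku.mwi.twiws.
Classifying each syllable: /ku/ (open), /mwi/ (open), /twiws/ (closed).
Open syllables: 2.

2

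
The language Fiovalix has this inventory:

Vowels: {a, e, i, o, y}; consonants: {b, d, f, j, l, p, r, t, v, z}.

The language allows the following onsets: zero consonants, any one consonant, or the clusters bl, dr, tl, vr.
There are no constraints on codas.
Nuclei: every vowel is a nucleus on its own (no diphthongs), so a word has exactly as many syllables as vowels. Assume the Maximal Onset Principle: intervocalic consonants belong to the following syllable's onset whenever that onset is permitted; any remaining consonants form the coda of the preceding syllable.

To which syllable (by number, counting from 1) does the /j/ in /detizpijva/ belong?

Nuclei (vowels): e, i, i, a → 4 syllables.
/e…i/ gap (V1→V2): just /t/ — single C goes to the following onset.
/i…i/ gap (V2→V3): /zp/; trying suffixes from longest down, /p/ is the first permitted one, so coda /z/ | onset /p/.
/i…a/ gap (V3→V4): cluster /jv/ — the longest permitted-onset suffix is /v/; onset = /v/, preceding coda = /j/.
Syllabification: de.tiz.pij.va.
The /j/ is in the coda of syllable 3 (/pij/).

3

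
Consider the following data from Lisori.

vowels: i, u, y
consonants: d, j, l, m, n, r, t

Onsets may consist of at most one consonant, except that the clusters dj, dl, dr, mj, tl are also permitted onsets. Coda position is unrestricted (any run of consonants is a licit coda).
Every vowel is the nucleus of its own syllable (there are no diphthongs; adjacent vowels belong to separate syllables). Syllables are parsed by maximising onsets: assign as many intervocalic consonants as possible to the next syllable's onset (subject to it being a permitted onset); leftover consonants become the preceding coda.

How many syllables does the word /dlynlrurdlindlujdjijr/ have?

Nuclei (vowels): y, u, i, u, i → 5 syllables.

5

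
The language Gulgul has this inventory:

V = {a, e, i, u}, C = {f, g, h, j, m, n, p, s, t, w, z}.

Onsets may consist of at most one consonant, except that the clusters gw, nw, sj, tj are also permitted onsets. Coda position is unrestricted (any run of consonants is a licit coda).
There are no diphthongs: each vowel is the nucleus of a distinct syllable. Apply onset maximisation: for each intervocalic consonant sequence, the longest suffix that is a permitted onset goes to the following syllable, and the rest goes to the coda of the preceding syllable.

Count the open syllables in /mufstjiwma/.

Nuclei (vowels): u, i, a → 3 syllables.
σ1/σ2 boundary: /fstj/; trying suffixes from longest down, /tj/ is the first permitted one, so coda /fs/ | onset /tj/.
σ2/σ3 boundary: /wm/ splits as /w/ + /m/ (/m/ is the longest suffix that is a licit onset).
Syllabification: mufs.tjiw.ma.
Classifying each syllable: /mufs/ (closed), /tjiw/ (closed), /ma/ (open).
Open syllables: 1.

1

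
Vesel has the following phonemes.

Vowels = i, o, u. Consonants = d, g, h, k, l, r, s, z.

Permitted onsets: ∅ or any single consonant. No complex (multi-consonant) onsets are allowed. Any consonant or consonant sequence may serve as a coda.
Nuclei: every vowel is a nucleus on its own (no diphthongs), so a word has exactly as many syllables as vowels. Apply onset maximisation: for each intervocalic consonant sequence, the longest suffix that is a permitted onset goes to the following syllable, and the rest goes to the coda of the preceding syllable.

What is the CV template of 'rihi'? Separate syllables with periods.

Vowels present: i, i; each is a nucleus, giving 2 syllables.
V1 /i/ – V2 /i/: /h/ is a single consonant, so it becomes the next onset.
Putting it together: ri.hi.
Mapping each syllable to C/V: /ri/ → CV, /hi/ → CV.

CV.CV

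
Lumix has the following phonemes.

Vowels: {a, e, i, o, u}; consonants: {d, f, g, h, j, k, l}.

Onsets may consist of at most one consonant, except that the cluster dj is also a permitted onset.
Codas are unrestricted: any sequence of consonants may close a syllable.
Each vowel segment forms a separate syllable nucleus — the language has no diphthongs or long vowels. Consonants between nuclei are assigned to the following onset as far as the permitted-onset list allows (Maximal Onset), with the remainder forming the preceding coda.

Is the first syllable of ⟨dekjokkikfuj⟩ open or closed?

Vowels present: e, o, i, u; each is a nucleus, giving 4 syllables.
σ1/σ2 boundary: /kj/ splits as /k/ + /j/ (/j/ is the longest suffix that is a licit onset).
σ2/σ3 boundary: /kk/ — longest licit onset from the right is /k/, leaving /k/ as coda.
σ3/σ4 boundary: /kf/ splits as /k/ + /f/ (/f/ is the longest suffix that is a licit onset).
Putting it together: dek.jok.kik.fuj.
Syllable 1 is /dek/ with coda /k/, so it is closed.

closed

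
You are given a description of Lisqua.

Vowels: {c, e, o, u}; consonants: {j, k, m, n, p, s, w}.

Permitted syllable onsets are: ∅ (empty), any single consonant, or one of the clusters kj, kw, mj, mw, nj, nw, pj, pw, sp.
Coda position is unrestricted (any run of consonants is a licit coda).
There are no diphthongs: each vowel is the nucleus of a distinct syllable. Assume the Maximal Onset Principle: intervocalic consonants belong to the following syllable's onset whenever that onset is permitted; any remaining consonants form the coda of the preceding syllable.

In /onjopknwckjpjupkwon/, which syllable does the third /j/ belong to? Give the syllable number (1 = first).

Vowels present: o, o, c, u, o; each is a nucleus, giving 5 syllables.
Between /o/ (V1) and /o/ (V2): /nj/ is a licit onset in full, so it all attaches to the next syllable.
Between /o/ (V2) and /c/ (V3): /pknw/ — longest licit onset from the right is /nw/, leaving /pk/ as coda.
Between /c/ (V3) and /u/ (V4): /kjpj/; trying suffixes from longest down, /pj/ is the first permitted one, so coda /kj/ | onset /pj/.
Between /u/ (V4) and /o/ (V5): /pkw/; trying suffixes from longest down, /kw/ is the first permitted one, so coda /p/ | onset /kw/.
So the parse is o.njopk.nwckj.pjup.kwon.
The third /j/ is in the onset of syllable 4 (/pjup/).

4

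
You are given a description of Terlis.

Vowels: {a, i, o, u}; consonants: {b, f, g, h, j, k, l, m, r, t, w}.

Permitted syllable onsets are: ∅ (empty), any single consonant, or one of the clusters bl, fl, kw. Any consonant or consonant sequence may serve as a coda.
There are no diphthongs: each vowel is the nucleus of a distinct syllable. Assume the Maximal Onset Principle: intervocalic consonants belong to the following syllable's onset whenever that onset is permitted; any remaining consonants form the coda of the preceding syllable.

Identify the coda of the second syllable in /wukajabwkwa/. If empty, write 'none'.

The vowels are u, a, a, a — 4 nuclei, so 4 syllables.
V1 /u/ – V2 /a/: just /k/ — single C goes to the following onset.
V2 /a/ – V3 /a/: /j/ is a single consonant, so it becomes the next onset.
V3 /a/ – V4 /a/: /bwkw/ splits as /bw/ + /kw/ (/kw/ is the longest suffix that is a licit onset).
Putting it together: wu.ka.jabw.kwa.
Syllable 2 is /ka/: onset /k/, nucleus /a/, coda ∅.

none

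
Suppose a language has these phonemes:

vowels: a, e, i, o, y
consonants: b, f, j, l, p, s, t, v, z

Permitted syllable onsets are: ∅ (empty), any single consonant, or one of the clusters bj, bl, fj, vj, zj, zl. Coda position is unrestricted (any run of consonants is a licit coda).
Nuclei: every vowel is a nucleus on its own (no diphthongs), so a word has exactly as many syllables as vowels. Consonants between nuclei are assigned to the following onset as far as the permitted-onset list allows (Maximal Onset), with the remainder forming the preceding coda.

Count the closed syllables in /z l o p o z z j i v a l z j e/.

2

The vowels are o, o, i, a, e — 5 nuclei, so 5 syllables.
V1 /o/ – V2 /o/: /p/ is a single consonant, so it becomes the next onset.
V2 /o/ – V3 /i/: /zzj/ — longest licit onset from the right is /zj/, leaving /z/ as coda.
V3 /i/ – V4 /a/: /v/ → onset of the next syllable (single consonants are always licit onsets).
V4 /a/ – V5 /e/: /lzj/ splits as /l/ + /zj/ (/zj/ is the longest suffix that is a licit onset).
Result: zlo.poz.zji.val.zje.
Classifying each syllable: /zlo/ (open), /poz/ (closed), /zji/ (open), /val/ (closed), /zje/ (open).
Closed syllables: 2.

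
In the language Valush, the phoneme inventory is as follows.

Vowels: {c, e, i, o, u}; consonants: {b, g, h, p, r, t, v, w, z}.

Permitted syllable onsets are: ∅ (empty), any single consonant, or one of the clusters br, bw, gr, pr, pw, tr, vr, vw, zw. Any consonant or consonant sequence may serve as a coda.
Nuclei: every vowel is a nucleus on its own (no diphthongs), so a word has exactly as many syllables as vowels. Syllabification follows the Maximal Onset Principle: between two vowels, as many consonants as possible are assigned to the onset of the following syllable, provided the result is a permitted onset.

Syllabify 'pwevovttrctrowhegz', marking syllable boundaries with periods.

Nuclei (vowels): e, o, c, o, e → 5 syllables.
/e…o/ gap (V1→V2): /v/ → onset of the next syllable (single consonants are always licit onsets).
/o…c/ gap (V2→V3): /vttr/ — longest licit onset from the right is /tr/, leaving /vt/ as coda.
/c…o/ gap (V3→V4): /tr/ is a licit onset in full, so it all attaches to the next syllable.
/o…e/ gap (V4→V5): cluster /wh/ — the longest permitted-onset suffix is /h/; onset = /h/, preceding coda = /w/.

pwe.vovt.trc.trow.hegz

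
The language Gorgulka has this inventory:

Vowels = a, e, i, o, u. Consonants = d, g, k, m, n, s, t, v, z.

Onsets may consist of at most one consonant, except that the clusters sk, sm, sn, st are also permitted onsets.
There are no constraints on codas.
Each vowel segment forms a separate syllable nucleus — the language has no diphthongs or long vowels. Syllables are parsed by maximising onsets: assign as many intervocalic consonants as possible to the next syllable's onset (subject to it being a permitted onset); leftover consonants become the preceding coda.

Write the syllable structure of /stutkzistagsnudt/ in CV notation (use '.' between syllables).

The vowels are u, i, a, u — 4 nuclei, so 4 syllables.
/u…i/ gap (V1→V2): /tkz/ — longest licit onset from the right is /z/, leaving /tk/ as coda.
/i…a/ gap (V2→V3): /st/ is a licit onset in full, so it all attaches to the next syllable.
/a…u/ gap (V3→V4): /gsn/ splits as /g/ + /sn/ (/sn/ is the longest suffix that is a licit onset).
Putting it together: stutk.zi.stag.snudt.
Mapping each syllable to C/V: /stutk/ → CCVCC, /zi/ → CV, /stag/ → CCVC, /snudt/ → CCVCC.

CCVCC.CV.CCVC.CCVCC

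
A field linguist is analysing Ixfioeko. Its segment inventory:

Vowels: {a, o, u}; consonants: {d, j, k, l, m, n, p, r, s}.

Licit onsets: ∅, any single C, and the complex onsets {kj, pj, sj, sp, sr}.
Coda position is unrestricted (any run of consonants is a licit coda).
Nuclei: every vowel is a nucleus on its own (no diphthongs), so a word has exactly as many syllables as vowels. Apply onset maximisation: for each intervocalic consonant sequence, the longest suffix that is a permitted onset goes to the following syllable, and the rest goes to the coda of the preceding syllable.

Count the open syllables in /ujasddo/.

2

Nuclei (vowels): u, a, o → 3 syllables.
V1 /u/ – V2 /a/: /j/ is a single consonant, so it becomes the next onset.
V2 /a/ – V3 /o/: /sdd/; trying suffixes from longest down, /d/ is the first permitted one, so coda /sd/ | onset /d/.
Result: u.jasd.do.
Classifying each syllable: /u/ (open), /jasd/ (closed), /do/ (open).
Open syllables: 2.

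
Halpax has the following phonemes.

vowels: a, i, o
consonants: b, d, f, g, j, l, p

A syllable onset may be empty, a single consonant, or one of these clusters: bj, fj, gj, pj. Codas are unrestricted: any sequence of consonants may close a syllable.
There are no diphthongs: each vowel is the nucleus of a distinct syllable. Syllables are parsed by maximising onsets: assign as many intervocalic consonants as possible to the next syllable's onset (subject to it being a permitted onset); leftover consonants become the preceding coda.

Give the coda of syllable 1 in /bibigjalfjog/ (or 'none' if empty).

none

The vowels are i, i, a, o — 4 nuclei, so 4 syllables.
/i…i/ gap (V1→V2): just /b/ — single C goes to the following onset.
/i…a/ gap (V2→V3): /gj/ is a licit onset in full, so it all attaches to the next syllable.
/a…o/ gap (V3→V4): /lfj/; trying suffixes from longest down, /fj/ is the first permitted one, so coda /l/ | onset /fj/.
Result: bi.bi.gjal.fjog.
Syllable 1 is /bi/: onset /b/, nucleus /i/, coda ∅.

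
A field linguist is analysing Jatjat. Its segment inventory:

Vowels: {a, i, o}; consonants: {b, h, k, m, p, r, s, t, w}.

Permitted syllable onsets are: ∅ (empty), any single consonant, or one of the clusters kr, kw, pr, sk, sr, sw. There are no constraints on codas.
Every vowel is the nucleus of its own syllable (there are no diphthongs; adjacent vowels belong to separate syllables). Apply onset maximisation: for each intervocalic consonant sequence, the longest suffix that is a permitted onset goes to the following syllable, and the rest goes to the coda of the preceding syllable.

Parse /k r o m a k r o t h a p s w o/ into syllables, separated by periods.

kro.ma.krot.hap.swo

Vowels present: o, a, o, a, o; each is a nucleus, giving 5 syllables.
σ1/σ2 boundary: /m/ → onset of the next syllable (single consonants are always licit onsets).
σ2/σ3 boundary: cluster /kr/ — /kr/ is itself a permitted onset, so the whole cluster goes right; preceding coda = ∅.
σ3/σ4 boundary: /th/ — longest licit onset from the right is /h/, leaving /t/ as coda.
σ4/σ5 boundary: cluster /psw/ — the longest permitted-onset suffix is /sw/; onset = /sw/, preceding coda = /p/.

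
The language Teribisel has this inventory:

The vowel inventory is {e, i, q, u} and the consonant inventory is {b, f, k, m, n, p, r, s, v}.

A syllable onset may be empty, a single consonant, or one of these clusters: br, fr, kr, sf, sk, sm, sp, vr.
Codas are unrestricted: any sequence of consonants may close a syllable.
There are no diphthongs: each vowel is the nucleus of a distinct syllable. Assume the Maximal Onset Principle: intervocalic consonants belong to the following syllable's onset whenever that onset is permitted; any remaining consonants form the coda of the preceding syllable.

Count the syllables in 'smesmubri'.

Vowels present: e, u, i; each is a nucleus, giving 3 syllables.

3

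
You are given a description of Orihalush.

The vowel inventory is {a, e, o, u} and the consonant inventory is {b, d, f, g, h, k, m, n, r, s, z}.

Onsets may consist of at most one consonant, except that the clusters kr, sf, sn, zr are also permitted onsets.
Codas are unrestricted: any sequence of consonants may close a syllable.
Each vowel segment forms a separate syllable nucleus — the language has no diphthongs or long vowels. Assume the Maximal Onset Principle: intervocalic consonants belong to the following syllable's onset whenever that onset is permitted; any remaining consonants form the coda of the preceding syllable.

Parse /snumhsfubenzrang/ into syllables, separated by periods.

snumh.sfu.ben.zrang

Vowels present: u, u, e, a; each is a nucleus, giving 4 syllables.
V1 /u/ – V2 /u/: /mhsf/ — longest licit onset from the right is /sf/, leaving /mh/ as coda.
V2 /u/ – V3 /e/: /b/ is a single consonant, so it becomes the next onset.
V3 /e/ – V4 /a/: /nzr/; trying suffixes from longest down, /zr/ is the first permitted one, so coda /n/ | onset /zr/.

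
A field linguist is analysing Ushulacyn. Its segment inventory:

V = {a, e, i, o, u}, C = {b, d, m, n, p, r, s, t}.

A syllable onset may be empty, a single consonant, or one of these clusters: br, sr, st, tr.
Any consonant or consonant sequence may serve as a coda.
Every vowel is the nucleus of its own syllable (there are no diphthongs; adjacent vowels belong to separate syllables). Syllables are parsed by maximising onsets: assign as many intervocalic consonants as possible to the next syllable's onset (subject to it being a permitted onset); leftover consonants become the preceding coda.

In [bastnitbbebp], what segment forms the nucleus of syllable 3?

The vowels are a, i, e — 3 nuclei, so 3 syllables.
The third nucleus (vowel 3 from the left) is /e/.

e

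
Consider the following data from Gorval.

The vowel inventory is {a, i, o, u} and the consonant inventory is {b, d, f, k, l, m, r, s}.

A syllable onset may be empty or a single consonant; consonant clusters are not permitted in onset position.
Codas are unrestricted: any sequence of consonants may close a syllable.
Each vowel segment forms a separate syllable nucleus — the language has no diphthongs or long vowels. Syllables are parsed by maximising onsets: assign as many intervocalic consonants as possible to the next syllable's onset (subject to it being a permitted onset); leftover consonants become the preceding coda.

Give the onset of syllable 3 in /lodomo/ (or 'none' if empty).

m

Nuclei (vowels): o, o, o → 3 syllables.
/o…o/ gap (V1→V2): /d/ is a single consonant, so it becomes the next onset.
/o…o/ gap (V2→V3): /m/ → onset of the next syllable (single consonants are always licit onsets).
Result: lo.do.mo.
Syllable 3 is /mo/: onset /m/, nucleus /o/, coda ∅.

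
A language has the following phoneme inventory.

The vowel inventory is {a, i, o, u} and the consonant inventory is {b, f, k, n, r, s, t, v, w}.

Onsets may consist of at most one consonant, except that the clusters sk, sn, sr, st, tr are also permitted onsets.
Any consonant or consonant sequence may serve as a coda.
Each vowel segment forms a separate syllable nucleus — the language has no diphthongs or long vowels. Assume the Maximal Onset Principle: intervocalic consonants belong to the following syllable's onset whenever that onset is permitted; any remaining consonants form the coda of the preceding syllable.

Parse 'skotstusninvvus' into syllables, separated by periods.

skot.stu.sninv.vus

The vowels are o, u, i, u — 4 nuclei, so 4 syllables.
σ1/σ2 boundary: /tst/ — longest licit onset from the right is /st/, leaving /t/ as coda.
σ2/σ3 boundary: /sn/ — entire cluster is a permitted onset → onset /sn/, coda ∅.
σ3/σ4 boundary: /nvv/ — longest licit onset from the right is /v/, leaving /nv/ as coda.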